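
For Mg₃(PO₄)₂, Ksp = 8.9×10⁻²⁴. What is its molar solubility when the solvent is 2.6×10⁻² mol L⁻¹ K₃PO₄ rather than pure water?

Mg₃(PO₄)₂(s) ⇌ 3 Mg²⁺(aq) + 2 PO₄³⁻(aq)
Let s be the solubility of Mg₃(PO₄)₂ here. The common ion gives [PO₄³⁻] ≈ 2.6×10⁻² mol L⁻¹, and [Mg²⁺] = 3s.
Ksp = [Mg²⁺]^3[PO₄³⁻]^2 = (3s)^3(2.6×10⁻²)^2
(3s)^3 = 8.9×10⁻²⁴ / (2.6×10⁻²)^2 = 1.3×10⁻²⁰
s = 7.9×10⁻⁸ mol L⁻¹

7.9×10⁻⁸ M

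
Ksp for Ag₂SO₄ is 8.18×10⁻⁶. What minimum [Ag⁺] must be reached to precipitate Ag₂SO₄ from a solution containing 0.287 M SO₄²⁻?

The threshold for precipitation is Q = Ksp.
Ag₂SO₄(s) ⇌ 2 Ag⁺(aq) + SO₄²⁻(aq)
Ksp = [Ag⁺]^2[SO₄²⁻] = [Ag⁺]^2(0.287)
[Ag⁺]^2 = 8.18×10⁻⁶ / (0.287) = 2.85×10⁻⁵
[Ag⁺] = 5.34×10⁻³ M

5.34×10⁻³ M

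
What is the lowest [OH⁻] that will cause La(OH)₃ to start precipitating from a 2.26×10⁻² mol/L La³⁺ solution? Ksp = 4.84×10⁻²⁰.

A salt starts to precipitate once the ion product Q reaches its Ksp.
La(OH)₃(s) ⇌ La³⁺(aq) + 3 OH⁻(aq)
Ksp = [La³⁺][OH⁻]^3 = [OH⁻]^3(2.26×10⁻²)
[OH⁻]^3 = 4.84×10⁻²⁰ / (2.26×10⁻²) = 2.14×10⁻¹⁸
[OH⁻] = 1.29×10⁻⁶ mol/L

1.29×10⁻⁶ M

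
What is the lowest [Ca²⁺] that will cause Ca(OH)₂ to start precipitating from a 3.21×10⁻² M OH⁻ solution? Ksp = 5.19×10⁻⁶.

5.04×10⁻³ M

The threshold for precipitation is Q = Ksp.
Ca(OH)₂(s) ⇌ Ca²⁺(aq) + 2 OH⁻(aq)
Ksp = [Ca²⁺][OH⁻]^2 = [Ca²⁺](3.21×10⁻²)^2
[Ca²⁺] = 5.19×10⁻⁶ / (3.21×10⁻²)^2 = 5.04×10⁻³
[Ca²⁺] = 5.04×10⁻³ M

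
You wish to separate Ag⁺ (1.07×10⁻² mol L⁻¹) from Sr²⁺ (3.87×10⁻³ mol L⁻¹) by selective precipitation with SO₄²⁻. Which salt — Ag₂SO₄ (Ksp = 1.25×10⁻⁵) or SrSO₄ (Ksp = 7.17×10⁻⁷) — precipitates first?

Precipitation begins when Q = Ksp.
For Ag₂SO₄: [SO₄²⁻] = (Ksp/[Ag⁺]^2) = 0.109 mol L⁻¹
For SrSO₄: [SO₄²⁻] = (Ksp/[Sr²⁺]) = 1.85×10⁻⁴ mol L⁻¹
Since SrSO₄ needs less SO₄²⁻ to reach saturation, it precipitates first.

SrSO₄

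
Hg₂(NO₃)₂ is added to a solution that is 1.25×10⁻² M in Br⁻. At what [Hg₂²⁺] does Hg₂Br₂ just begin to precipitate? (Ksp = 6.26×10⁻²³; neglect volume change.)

4.01×10⁻¹⁹ M

Precipitation of each salt begins when its ion product equals Ksp.
Hg₂Br₂(s) ⇌ Hg₂²⁺(aq) + 2 Br⁻(aq)
Ksp = [Hg₂²⁺][Br⁻]^2 = [Hg₂²⁺](1.25×10⁻²)^2
[Hg₂²⁺] = 6.26×10⁻²³ / (1.25×10⁻²)^2 = 4.01×10⁻¹⁹
[Hg₂²⁺] = 4.01×10⁻¹⁹ M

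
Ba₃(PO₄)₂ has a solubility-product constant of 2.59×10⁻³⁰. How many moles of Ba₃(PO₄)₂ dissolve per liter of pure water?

4.74×10⁻⁷ M

Ba₃(PO₄)₂(s) ⇌ 3 Ba²⁺(aq) + 2 PO₄³⁻(aq)
Call the molar solubility s, so that [Ba²⁺] = 3s and [PO₄³⁻] = 2s.
Ksp = [Ba²⁺]^3[PO₄³⁻]^2 = (3s)^3 · (2s)^2 = 108s^5
108s^5 = 2.59×10⁻³⁰  ⇒  s^5 = 2.40×10⁻³²
Taking the 5th root, s = 4.74×10⁻⁷ M.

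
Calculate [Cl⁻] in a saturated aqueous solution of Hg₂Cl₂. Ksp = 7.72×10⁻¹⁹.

Hg₂Cl₂(s) ⇌ Hg₂²⁺(aq) + 2 Cl⁻(aq)
Call the molar solubility s, so that [Hg₂²⁺] = s and [Cl⁻] = 2s.
Ksp = [Hg₂²⁺][Cl⁻]^2 = s · (2s)^2 = 4s^3 = 7.72×10⁻¹⁹
s = 5.78×10⁻⁷ mol L⁻¹
[Cl⁻] = 2s = 1.16×10⁻⁶ mol L⁻¹

1.16×10⁻⁶ M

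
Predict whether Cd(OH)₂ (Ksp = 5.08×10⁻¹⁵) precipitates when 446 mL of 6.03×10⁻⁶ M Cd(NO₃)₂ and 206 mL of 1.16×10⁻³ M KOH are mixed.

The combined volume is 652 mL.
[Cd²⁺] = (6.03×10⁻⁶)(446)/652 = 4.12×10⁻⁶ M
[OH⁻] = (1.16×10⁻³)(206)/652 = 3.67×10⁻⁴ M
Q = [Cd²⁺][OH⁻]^2 = 5.54×10⁻¹³
Q = 5.54×10⁻¹³ > Ksp = 5.08×10⁻¹⁵, so the solution is supersaturated and Cd(OH)₂ precipitates.

Yes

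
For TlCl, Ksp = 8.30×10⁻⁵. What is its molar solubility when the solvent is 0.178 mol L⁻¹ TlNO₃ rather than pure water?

TlCl(s) ⇌ Tl⁺(aq) + Cl⁻(aq)
With Tl⁺ already at 0.178 mol L⁻¹ and s small, take [Tl⁺] ≈ 0.178 mol L⁻¹ and [Cl⁻] = s.
Ksp = [Tl⁺][Cl⁻] = (0.178)s
s = 8.30×10⁻⁵ / (0.178) = 4.66×10⁻⁴
s = 4.66×10⁻⁴ mol L⁻¹

4.66×10⁻⁴ M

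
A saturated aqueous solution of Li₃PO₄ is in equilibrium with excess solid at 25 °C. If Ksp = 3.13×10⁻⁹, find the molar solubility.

Li₃PO₄(s) ⇌ 3 Li⁺(aq) + PO₄³⁻(aq)
Let s be the molar solubility. Then [Li⁺] = 3s and [PO₄³⁻] = s.
Ksp = [Li⁺]^3[PO₄³⁻] = (3s)^3 · s = 27s^4
27s^4 = 3.13×10⁻⁹  ⇒  s^4 = 1.16×10⁻¹⁰
s = 3.28×10⁻³ mol/L

3.28×10⁻³ M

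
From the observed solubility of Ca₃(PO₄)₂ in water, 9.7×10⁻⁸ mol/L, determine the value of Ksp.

Ca₃(PO₄)₂(s) ⇌ 3 Ca²⁺(aq) + 2 PO₄³⁻(aq)
Let s be the molar solubility. Then [Ca²⁺] = 3s and [PO₄³⁻] = 2s.
Ksp = [Ca²⁺]^3[PO₄³⁻]^2 = (3s)^3 · (2s)^2 = 108s^5
Ksp = 108 × (9.7×10⁻⁸)^5 = 9.3×10⁻³⁴

Ksp = 9.3×10⁻³⁴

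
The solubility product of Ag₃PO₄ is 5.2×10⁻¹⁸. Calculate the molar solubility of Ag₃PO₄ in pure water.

2.1×10⁻⁵ M

Ag₃PO₄(s) ⇌ 3 Ag⁺(aq) + PO₄³⁻(aq)
Let s be the molar solubility. Then [Ag⁺] = 3s and [PO₄³⁻] = s.
Ksp = [Ag⁺]^3[PO₄³⁻] = (3s)^3 · s = 27s^4
27s^4 = 5.2×10⁻¹⁸  ⇒  s^4 = 1.9×10⁻¹⁹
s = (1.9×10⁻¹⁹)^(1/4) = 2.1×10⁻⁵ mol/L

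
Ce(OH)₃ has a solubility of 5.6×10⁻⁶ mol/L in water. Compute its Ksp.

Ksp = 2.7×10⁻²⁰

Ce(OH)₃(s) ⇌ Ce³⁺(aq) + 3 OH⁻(aq)
If s mol/L of Ce(OH)₃ dissolves, [Ce³⁺] = s and [OH⁻] = 3s.
Ksp = [Ce³⁺][OH⁻]^3 = s · (3s)^3 = 27s^4
Ksp = 27 × (5.6×10⁻⁶)^4 = 2.7×10⁻²⁰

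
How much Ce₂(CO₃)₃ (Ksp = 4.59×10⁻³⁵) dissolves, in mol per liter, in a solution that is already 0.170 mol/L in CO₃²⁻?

Ce₂(CO₃)₃(s) ⇌ 2 Ce³⁺(aq) + 3 CO₃²⁻(aq)
With CO₃²⁻ already at 0.170 mol/L and s small, take [CO₃²⁻] ≈ 0.170 mol/L and [Ce³⁺] = 2s.
Ksp = [Ce³⁺]^2[CO₃²⁻]^3 = (2s)^2(0.170)^3
(2s)^2 = 4.59×10⁻³⁵ / (0.170)^3 = 9.34×10⁻³³
s = 4.83×10⁻¹⁷ mol/L

4.83×10⁻¹⁷ M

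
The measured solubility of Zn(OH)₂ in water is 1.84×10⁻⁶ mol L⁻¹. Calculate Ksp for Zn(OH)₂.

Zn(OH)₂(s) ⇌ Zn²⁺(aq) + 2 OH⁻(aq)
If s mol/L of Zn(OH)₂ dissolves, [Zn²⁺] = s and [OH⁻] = 2s.
Ksp = [Zn²⁺][OH⁻]^2 = s · (2s)^2 = 4s^3
Ksp = 4 × (1.84×10⁻⁶)^3 = 2.49×10⁻¹⁷

Ksp = 2.49×10⁻¹⁷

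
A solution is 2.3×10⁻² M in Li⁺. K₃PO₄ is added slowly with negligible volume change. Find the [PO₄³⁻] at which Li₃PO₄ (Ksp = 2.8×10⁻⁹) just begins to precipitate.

Precipitation of each salt begins when its ion product equals Ksp.
Li₃PO₄(s) ⇌ 3 Li⁺(aq) + PO₄³⁻(aq)
Ksp = [Li⁺]^3[PO₄³⁻] = [PO₄³⁻](2.3×10⁻²)^3
[PO₄³⁻] = 2.8×10⁻⁹ / (2.3×10⁻²)^3 = 2.3×10⁻⁴
[PO₄³⁻] = 2.3×10⁻⁴ M

2.3×10⁻⁴ M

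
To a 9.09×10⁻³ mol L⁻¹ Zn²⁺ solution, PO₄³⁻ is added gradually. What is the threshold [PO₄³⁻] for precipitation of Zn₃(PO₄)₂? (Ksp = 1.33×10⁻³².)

1.33×10⁻¹³ M

A salt starts to precipitate once the ion product Q reaches its Ksp.
Zn₃(PO₄)₂(s) ⇌ 3 Zn²⁺(aq) + 2 PO₄³⁻(aq)
Ksp = [Zn²⁺]^3[PO₄³⁻]^2 = [PO₄³⁻]^2(9.09×10⁻³)^3
[PO₄³⁻]^2 = 1.33×10⁻³² / (9.09×10⁻³)^3 = 1.77×10⁻²⁶
[PO₄³⁻] = 1.33×10⁻¹³ mol L⁻¹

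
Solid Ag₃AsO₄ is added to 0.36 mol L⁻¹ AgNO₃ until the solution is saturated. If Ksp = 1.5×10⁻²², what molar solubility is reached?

Ag₃AsO₄(s) ⇌ 3 Ag⁺(aq) + AsO₄³⁻(aq)
The solution already contains Ag⁺ at 0.36 mol L⁻¹. Let s be the molar solubility of Ag₃AsO₄.
[Ag⁺] ≈ 0.36 mol L⁻¹ (common ion dominates); [AsO₄³⁻] = s.
Ksp = [Ag⁺]^3[AsO₄³⁻] = (0.36)^3s
s = 1.5×10⁻²² / (0.36)^3 = 3.2×10⁻²¹
s = 3.2×10⁻²¹ mol L⁻¹

3.2×10⁻²¹ M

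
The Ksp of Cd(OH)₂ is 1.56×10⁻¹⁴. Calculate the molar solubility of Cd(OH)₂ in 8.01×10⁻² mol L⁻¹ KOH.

Cd(OH)₂(s) ⇌ Cd²⁺(aq) + 2 OH⁻(aq)
The solution already contains OH⁻ at 8.01×10⁻² mol L⁻¹. Let s be the molar solubility of Cd(OH)₂.
[OH⁻] ≈ 8.01×10⁻² mol L⁻¹ (common ion dominates); [Cd²⁺] = s.
Ksp = [Cd²⁺][OH⁻]^2 = s(8.01×10⁻²)^2
s = 1.56×10⁻¹⁴ / (8.01×10⁻²)^2 = 2.43×10⁻¹²
s = 2.43×10⁻¹² mol L⁻¹

2.43×10⁻¹² M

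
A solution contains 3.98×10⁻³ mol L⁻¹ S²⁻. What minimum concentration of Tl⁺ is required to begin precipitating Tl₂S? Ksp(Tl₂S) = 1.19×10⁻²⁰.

Precipitation begins when Q = Ksp.
Tl₂S(s) ⇌ 2 Tl⁺(aq) + S²⁻(aq)
Ksp = [Tl⁺]^2[S²⁻] = [Tl⁺]^2(3.98×10⁻³)
[Tl⁺]^2 = 1.19×10⁻²⁰ / (3.98×10⁻³) = 2.99×10⁻¹⁸
[Tl⁺] = 1.73×10⁻⁹ mol L⁻¹

1.73×10⁻⁹ M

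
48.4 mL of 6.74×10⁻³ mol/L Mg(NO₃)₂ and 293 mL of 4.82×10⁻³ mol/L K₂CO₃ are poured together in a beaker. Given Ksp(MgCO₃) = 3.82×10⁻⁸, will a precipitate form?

Total volume after mixing = 48.4 + 293 = 341.4 mL.
[Mg²⁺] = (6.74×10⁻³)(48.4)/341.4 = 9.56×10⁻⁴ mol/L
[CO₃²⁻] = (4.82×10⁻³)(293)/341.4 = 4.14×10⁻³ mol/L
Q = [Mg²⁺][CO₃²⁻] = 3.95×10⁻⁶
Since Q (3.95×10⁻⁶) exceeds Ksp (3.82×10⁻⁸), MgCO₃ will precipitate.

Yes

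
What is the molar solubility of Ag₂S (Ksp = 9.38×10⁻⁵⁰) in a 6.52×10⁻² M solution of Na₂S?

6.00×10⁻²⁵ M

Ag₂S(s) ⇌ 2 Ag⁺(aq) + S²⁻(aq)
Let s be the solubility of Ag₂S here. The common ion gives [S²⁻] ≈ 6.52×10⁻² M, and [Ag⁺] = 2s.
Ksp = [Ag⁺]^2[S²⁻] = (2s)^2(6.52×10⁻²)
(2s)^2 = 9.38×10⁻⁵⁰ / (6.52×10⁻²) = 1.44×10⁻⁴⁸
s = 6.00×10⁻²⁵ M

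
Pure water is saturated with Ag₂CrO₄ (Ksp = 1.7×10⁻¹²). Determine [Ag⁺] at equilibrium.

Ag₂CrO₄(s) ⇌ 2 Ag⁺(aq) + CrO₄²⁻(aq)
Let s be the molar solubility. Then [Ag⁺] = 2s and [CrO₄²⁻] = s.
Ksp = [Ag⁺]^2[CrO₄²⁻] = (2s)^2 · s = 4s^3 = 1.7×10⁻¹²
s = 7.5×10⁻⁵ M
[Ag⁺] = 2s = 1.5×10⁻⁴ M

1.5×10⁻⁴ M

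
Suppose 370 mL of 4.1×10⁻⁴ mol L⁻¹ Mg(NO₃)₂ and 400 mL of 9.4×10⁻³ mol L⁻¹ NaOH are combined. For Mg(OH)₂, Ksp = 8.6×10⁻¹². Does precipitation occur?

Yes

After mixing, V = 370 mL + 400 mL = 770 mL.
[Mg²⁺] = (4.1×10⁻⁴)(370)/770 = 2.0×10⁻⁴ mol L⁻¹
[OH⁻] = (9.4×10⁻³)(400)/770 = 4.9×10⁻³ mol L⁻¹
Q = [Mg²⁺][OH⁻]^2 = 4.7×10⁻⁹
Since Q (4.7×10⁻⁹) exceeds Ksp (8.6×10⁻¹²), Mg(OH)₂ will precipitate.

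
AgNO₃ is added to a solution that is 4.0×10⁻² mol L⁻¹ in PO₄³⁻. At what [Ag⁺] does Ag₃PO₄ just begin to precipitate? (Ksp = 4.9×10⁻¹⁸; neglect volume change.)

Precipitation of each salt begins when its ion product equals Ksp.
Ag₃PO₄(s) ⇌ 3 Ag⁺(aq) + PO₄³⁻(aq)
Ksp = [Ag⁺]^3[PO₄³⁻] = [Ag⁺]^3(4.0×10⁻²)
[Ag⁺]^3 = 4.9×10⁻¹⁸ / (4.0×10⁻²) = 1.2×10⁻¹⁶
[Ag⁺] = 5.0×10⁻⁶ mol L⁻¹

5.0×10⁻⁶ M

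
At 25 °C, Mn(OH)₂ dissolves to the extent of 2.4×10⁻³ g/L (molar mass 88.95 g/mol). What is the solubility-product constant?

Ksp = 7.9×10⁻¹⁴

s = (2.4×10⁻³ g L⁻¹)/(88.95 g mol⁻¹) = 2.698×10⁻⁵ M
Mn(OH)₂(s) ⇌ Mn²⁺(aq) + 2 OH⁻(aq)
Call the molar solubility s, so that [Mn²⁺] = s and [OH⁻] = 2s.
Ksp = [Mn²⁺][OH⁻]^2 = s · (2s)^2 = 4s^3
Ksp = 4 × (2.698×10⁻⁵)^3 = 7.9×10⁻¹⁴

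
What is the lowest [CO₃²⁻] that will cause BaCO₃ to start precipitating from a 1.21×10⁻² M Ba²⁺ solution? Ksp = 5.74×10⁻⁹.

4.74×10⁻⁷ M

Precipitation begins when Q = Ksp.
BaCO₃(s) ⇌ Ba²⁺(aq) + CO₃²⁻(aq)
Ksp = [Ba²⁺][CO₃²⁻] = [CO₃²⁻](1.21×10⁻²)
[CO₃²⁻] = 5.74×10⁻⁹ / (1.21×10⁻²) = 4.74×10⁻⁷
[CO₃²⁻] = 4.74×10⁻⁷ M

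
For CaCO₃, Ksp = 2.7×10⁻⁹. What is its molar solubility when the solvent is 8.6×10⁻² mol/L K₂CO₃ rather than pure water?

CaCO₃(s) ⇌ Ca²⁺(aq) + CO₃²⁻(aq)
CO₃²⁻ is already present at 8.6×10⁻² mol/L. If s mol/L of CaCO₃ dissolves, [Ca²⁺] = s while [CO₃²⁻] ≈ 8.6×10⁻² mol/L.
Ksp = [Ca²⁺][CO₃²⁻] = s(8.6×10⁻²)
s = 2.7×10⁻⁹ / (8.6×10⁻²) = 3.1×10⁻⁸
s = 3.1×10⁻⁸ mol/L

3.1×10⁻⁸ M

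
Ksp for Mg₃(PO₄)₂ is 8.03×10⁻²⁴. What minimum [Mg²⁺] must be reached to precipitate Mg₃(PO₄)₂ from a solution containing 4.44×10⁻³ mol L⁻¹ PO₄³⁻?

The threshold for precipitation is Q = Ksp.
Mg₃(PO₄)₂(s) ⇌ 3 Mg²⁺(aq) + 2 PO₄³⁻(aq)
Ksp = [Mg²⁺]^3[PO₄³⁻]^2 = [Mg²⁺]^3(4.44×10⁻³)^2
[Mg²⁺]^3 = 8.03×10⁻²⁴ / (4.44×10⁻³)^2 = 4.07×10⁻¹⁹
[Mg²⁺] = 7.41×10⁻⁷ mol L⁻¹

7.41×10⁻⁷ M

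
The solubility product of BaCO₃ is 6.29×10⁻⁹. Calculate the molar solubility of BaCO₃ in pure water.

7.93×10⁻⁵ M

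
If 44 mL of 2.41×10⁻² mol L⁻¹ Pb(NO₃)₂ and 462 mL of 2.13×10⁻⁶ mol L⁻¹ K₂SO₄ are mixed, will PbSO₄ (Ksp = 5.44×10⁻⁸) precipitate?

No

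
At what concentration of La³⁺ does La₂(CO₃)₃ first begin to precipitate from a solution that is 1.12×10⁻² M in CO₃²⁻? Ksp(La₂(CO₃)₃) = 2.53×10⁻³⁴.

1.34×10⁻¹⁴ M

Each salt precipitates once Q = Ksp for that salt.
La₂(CO₃)₃(s) ⇌ 2 La³⁺(aq) + 3 CO₃²⁻(aq)
Ksp = [La³⁺]^2[CO₃²⁻]^3 = [La³⁺]^2(1.12×10⁻²)^3
[La³⁺]^2 = 2.53×10⁻³⁴ / (1.12×10⁻²)^3 = 1.80×10⁻²⁸
[La³⁺] = 1.34×10⁻¹⁴ M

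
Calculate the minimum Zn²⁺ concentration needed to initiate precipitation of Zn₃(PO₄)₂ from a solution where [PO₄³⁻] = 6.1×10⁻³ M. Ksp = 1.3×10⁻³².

7.0×10⁻¹⁰ M

Each salt precipitates once Q = Ksp for that salt.
Zn₃(PO₄)₂(s) ⇌ 3 Zn²⁺(aq) + 2 PO₄³⁻(aq)
Ksp = [Zn²⁺]^3[PO₄³⁻]^2 = [Zn²⁺]^3(6.1×10⁻³)^2
[Zn²⁺]^3 = 1.3×10⁻³² / (6.1×10⁻³)^2 = 3.5×10⁻²⁸
[Zn²⁺] = 7.0×10⁻¹⁰ M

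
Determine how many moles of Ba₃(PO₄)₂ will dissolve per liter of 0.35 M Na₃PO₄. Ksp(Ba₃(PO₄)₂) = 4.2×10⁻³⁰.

1.1×10⁻¹⁰ M

Ba₃(PO₄)₂(s) ⇌ 3 Ba²⁺(aq) + 2 PO₄³⁻(aq)
PO₄³⁻ is already present at 0.35 M. If s mol/L of Ba₃(PO₄)₂ dissolves, [Ba²⁺] = 3s while [PO₄³⁻] ≈ 0.35 M.
Ksp = [Ba²⁺]^3[PO₄³⁻]^2 = (3s)^3(0.35)^2
(3s)^3 = 4.2×10⁻³⁰ / (0.35)^2 = 3.4×10⁻²⁹
s = 1.1×10⁻¹⁰ M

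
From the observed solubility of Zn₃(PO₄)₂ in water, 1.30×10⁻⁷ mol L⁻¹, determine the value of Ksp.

Ksp = 4.01×10⁻³³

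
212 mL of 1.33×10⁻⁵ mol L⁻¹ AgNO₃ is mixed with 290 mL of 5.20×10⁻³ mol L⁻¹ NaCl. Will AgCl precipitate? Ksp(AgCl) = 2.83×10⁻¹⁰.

Yes

Total volume after mixing = 212 + 290 = 502 mL.
[Ag⁺] = (1.33×10⁻⁵)(212)/502 = 5.62×10⁻⁶ mol L⁻¹
[Cl⁻] = (5.20×10⁻³)(290)/502 = 3.00×10⁻³ mol L⁻¹
Q = [Ag⁺][Cl⁻] = 1.69×10⁻⁸
Since Q (1.69×10⁻⁸) exceeds Ksp (2.83×10⁻¹⁰), AgCl will precipitate.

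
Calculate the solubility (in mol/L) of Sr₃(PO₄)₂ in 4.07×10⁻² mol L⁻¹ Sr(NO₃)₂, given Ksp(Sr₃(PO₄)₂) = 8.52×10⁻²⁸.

1.78×10⁻¹² M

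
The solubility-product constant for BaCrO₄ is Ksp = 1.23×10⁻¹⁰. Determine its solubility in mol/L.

1.11×10⁻⁵ M

BaCrO₄(s) ⇌ Ba²⁺(aq) + CrO₄²⁻(aq)
If s mol/L of BaCrO₄ dissolves, [Ba²⁺] = s and [CrO₄²⁻] = s.
Ksp = [Ba²⁺][CrO₄²⁻] = s · s = s^2
s^2 = 1.23×10⁻¹⁰
s = (1.23×10⁻¹⁰)^(1/2) = 1.11×10⁻⁵ mol L⁻¹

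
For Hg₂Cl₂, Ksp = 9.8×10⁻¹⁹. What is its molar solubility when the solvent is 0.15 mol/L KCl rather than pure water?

Hg₂Cl₂(s) ⇌ Hg₂²⁺(aq) + 2 Cl⁻(aq)
Let s be the solubility of Hg₂Cl₂ here. The common ion gives [Cl⁻] ≈ 0.15 mol/L, and [Hg₂²⁺] = s.
Ksp = [Hg₂²⁺][Cl⁻]^2 = s(0.15)^2
s = 9.8×10⁻¹⁹ / (0.15)^2 = 4.4×10⁻¹⁷
s = 4.4×10⁻¹⁷ mol/L

4.4×10⁻¹⁷ M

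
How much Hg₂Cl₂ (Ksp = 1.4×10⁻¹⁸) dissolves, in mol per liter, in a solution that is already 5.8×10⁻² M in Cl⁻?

Hg₂Cl₂(s) ⇌ Hg₂²⁺(aq) + 2 Cl⁻(aq)
Cl⁻ is already present at 5.8×10⁻² M. If s mol/L of Hg₂Cl₂ dissolves, [Hg₂²⁺] = s while [Cl⁻] ≈ 5.8×10⁻² M.
Ksp = [Hg₂²⁺][Cl⁻]^2 = s(5.8×10⁻²)^2
s = 1.4×10⁻¹⁸ / (5.8×10⁻²)^2 = 4.2×10⁻¹⁶
s = 4.2×10⁻¹⁶ M

4.2×10⁻¹⁶ M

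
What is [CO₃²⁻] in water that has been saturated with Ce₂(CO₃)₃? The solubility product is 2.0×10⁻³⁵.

1.4×10⁻⁷ M

Ce₂(CO₃)₃(s) ⇌ 2 Ce³⁺(aq) + 3 CO₃²⁻(aq)
For each mole of Ce₂(CO₃)₃ that dissolves per liter, [Ce³⁺] = 2s and [CO₃²⁻] = 3s; let s denote this solubility.
Ksp = [Ce³⁺]^2[CO₃²⁻]^3 = (2s)^2 · (3s)^3 = 108s^5 = 2.0×10⁻³⁵
s = 4.5×10⁻⁸ M
[CO₃²⁻] = 3s = 1.4×10⁻⁷ M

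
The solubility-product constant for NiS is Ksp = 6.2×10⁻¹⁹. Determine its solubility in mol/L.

NiS(s) ⇌ Ni²⁺(aq) + S²⁻(aq)
Call the molar solubility s, so that [Ni²⁺] = s and [S²⁻] = s.
Ksp = [Ni²⁺][S²⁻] = s · s = s^2
s^2 = 6.2×10⁻¹⁹
s = 7.9×10⁻¹⁰ mol/L

7.9×10⁻¹⁰ M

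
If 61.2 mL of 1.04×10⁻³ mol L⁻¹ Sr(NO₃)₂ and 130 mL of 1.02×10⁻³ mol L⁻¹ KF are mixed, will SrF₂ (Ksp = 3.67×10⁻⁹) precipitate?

No

Total volume after mixing = 61.2 + 130 = 191.2 mL.
[Sr²⁺] = (1.04×10⁻³)(61.2)/191.2 = 3.33×10⁻⁴ mol L⁻¹
[F⁻] = (1.02×10⁻³)(130)/191.2 = 6.94×10⁻⁴ mol L⁻¹
Q = [Sr²⁺][F⁻]^2 = 1.60×10⁻¹⁰
Since Q (1.60×10⁻¹⁰) is less than Ksp (3.67×10⁻⁹), no SrF₂ precipitates.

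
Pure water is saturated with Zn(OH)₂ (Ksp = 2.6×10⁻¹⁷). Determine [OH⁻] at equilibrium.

3.7×10⁻⁶ M

Zn(OH)₂(s) ⇌ Zn²⁺(aq) + 2 OH⁻(aq)
Call the molar solubility s, so that [Zn²⁺] = s and [OH⁻] = 2s.
Ksp = [Zn²⁺][OH⁻]^2 = s · (2s)^2 = 4s^3 = 2.6×10⁻¹⁷
s = 1.9×10⁻⁶ M
[OH⁻] = 2s = 3.7×10⁻⁶ M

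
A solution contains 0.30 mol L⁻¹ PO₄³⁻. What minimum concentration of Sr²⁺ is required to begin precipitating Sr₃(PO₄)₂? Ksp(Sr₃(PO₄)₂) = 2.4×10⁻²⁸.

The threshold for precipitation is Q = Ksp.
Sr₃(PO₄)₂(s) ⇌ 3 Sr²⁺(aq) + 2 PO₄³⁻(aq)
Ksp = [Sr²⁺]^3[PO₄³⁻]^2 = [Sr²⁺]^3(0.30)^2
[Sr²⁺]^3 = 2.4×10⁻²⁸ / (0.30)^2 = 2.7×10⁻²⁷
[Sr²⁺] = 1.4×10⁻⁹ mol L⁻¹

1.4×10⁻⁹ M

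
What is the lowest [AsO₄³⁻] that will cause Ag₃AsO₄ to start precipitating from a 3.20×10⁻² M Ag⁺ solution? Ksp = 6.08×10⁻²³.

Each salt precipitates once Q = Ksp for that salt.
Ag₃AsO₄(s) ⇌ 3 Ag⁺(aq) + AsO₄³⁻(aq)
Ksp = [Ag⁺]^3[AsO₄³⁻] = [AsO₄³⁻](3.20×10⁻²)^3
[AsO₄³⁻] = 6.08×10⁻²³ / (3.20×10⁻²)^3 = 1.86×10⁻¹⁸
[AsO₄³⁻] = 1.86×10⁻¹⁸ M

1.86×10⁻¹⁸ M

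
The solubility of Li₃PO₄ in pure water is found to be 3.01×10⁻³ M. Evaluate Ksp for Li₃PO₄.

Li₃PO₄(s) ⇌ 3 Li⁺(aq) + PO₄³⁻(aq)
For each mole of Li₃PO₄ that dissolves per liter, [Li⁺] = 3s and [PO₄³⁻] = s; let s denote this solubility.
Ksp = [Li⁺]^3[PO₄³⁻] = (3s)^3 · s = 27s^4
Ksp = 27 × (3.01×10⁻³)^4 = 2.22×10⁻⁹

Ksp = 2.22×10⁻⁹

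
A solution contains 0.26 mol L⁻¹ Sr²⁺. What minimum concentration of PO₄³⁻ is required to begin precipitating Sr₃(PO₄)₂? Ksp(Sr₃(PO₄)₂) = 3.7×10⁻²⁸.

Precipitation begins when Q = Ksp.
Sr₃(PO₄)₂(s) ⇌ 3 Sr²⁺(aq) + 2 PO₄³⁻(aq)
Ksp = [Sr²⁺]^3[PO₄³⁻]^2 = [PO₄³⁻]^2(0.26)^3
[PO₄³⁻]^2 = 3.7×10⁻²⁸ / (0.26)^3 = 2.1×10⁻²⁶
[PO₄³⁻] = 1.5×10⁻¹³ mol L⁻¹

1.5×10⁻¹³ M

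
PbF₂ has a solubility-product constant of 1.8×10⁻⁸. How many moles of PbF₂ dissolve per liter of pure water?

1.7×10⁻³ M

PbF₂(s) ⇌ Pb²⁺(aq) + 2 F⁻(aq)
Let s be the molar solubility. Then [Pb²⁺] = s and [F⁻] = 2s.
Ksp = [Pb²⁺][F⁻]^2 = s · (2s)^2 = 4s^3
4s^3 = 1.8×10⁻⁸  ⇒  s^3 = 4.5×10⁻⁹
s = 1.7×10⁻³ mol/L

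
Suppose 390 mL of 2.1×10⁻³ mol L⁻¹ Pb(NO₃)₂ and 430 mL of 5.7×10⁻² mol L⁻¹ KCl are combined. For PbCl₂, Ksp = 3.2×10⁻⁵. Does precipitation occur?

No

The combined volume is 820 mL.
[Pb²⁺] = (2.1×10⁻³)(390)/820 = 1.0×10⁻³ mol L⁻¹
[Cl⁻] = (5.7×10⁻²)(430)/820 = 3.0×10⁻² mol L⁻¹
Q = [Pb²⁺][Cl⁻]^2 = 8.9×10⁻⁷
Q = 8.9×10⁻⁷ < Ksp = 3.2×10⁻⁵, so the solution is unsaturated and no precipitate forms.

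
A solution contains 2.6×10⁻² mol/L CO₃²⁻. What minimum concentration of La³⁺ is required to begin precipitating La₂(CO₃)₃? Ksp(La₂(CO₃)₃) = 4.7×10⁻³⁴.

5.2×10⁻¹⁵ M

A salt starts to precipitate once the ion product Q reaches its Ksp.
La₂(CO₃)₃(s) ⇌ 2 La³⁺(aq) + 3 CO₃²⁻(aq)
Ksp = [La³⁺]^2[CO₃²⁻]^3 = [La³⁺]^2(2.6×10⁻²)^3
[La³⁺]^2 = 4.7×10⁻³⁴ / (2.6×10⁻²)^3 = 2.7×10⁻²⁹
[La³⁺] = 5.2×10⁻¹⁵ mol/L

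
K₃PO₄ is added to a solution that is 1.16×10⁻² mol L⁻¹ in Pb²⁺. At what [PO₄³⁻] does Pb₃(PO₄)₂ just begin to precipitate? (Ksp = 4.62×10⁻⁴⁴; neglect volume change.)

1.72×10⁻¹⁹ M

A salt starts to precipitate once the ion product Q reaches its Ksp.
Pb₃(PO₄)₂(s) ⇌ 3 Pb²⁺(aq) + 2 PO₄³⁻(aq)
Ksp = [Pb²⁺]^3[PO₄³⁻]^2 = [PO₄³⁻]^2(1.16×10⁻²)^3
[PO₄³⁻]^2 = 4.62×10⁻⁴⁴ / (1.16×10⁻²)^3 = 2.96×10⁻³⁸
[PO₄³⁻] = 1.72×10⁻¹⁹ mol L⁻¹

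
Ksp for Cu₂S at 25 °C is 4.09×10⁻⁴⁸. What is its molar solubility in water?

1.01×10⁻¹⁶ M

Cu₂S(s) ⇌ 2 Cu⁺(aq) + S²⁻(aq)
If s mol/L of Cu₂S dissolves, [Cu⁺] = 2s and [S²⁻] = s.
Ksp = [Cu⁺]^2[S²⁻] = (2s)^2 · s = 4s^3
4s^3 = 4.09×10⁻⁴⁸  ⇒  s^3 = 1.02×10⁻⁴⁸
s = (1.02×10⁻⁴⁸)^(1/3) = 1.01×10⁻¹⁶ mol L⁻¹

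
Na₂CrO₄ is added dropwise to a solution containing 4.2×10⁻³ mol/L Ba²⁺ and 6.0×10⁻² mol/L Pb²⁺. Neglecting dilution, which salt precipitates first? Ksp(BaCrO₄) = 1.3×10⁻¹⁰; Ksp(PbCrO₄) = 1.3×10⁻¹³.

PbCrO₄

Precipitation of each salt begins when its ion product equals Ksp.
For BaCrO₄: [CrO₄²⁻] = (Ksp/[Ba²⁺]) = 3.1×10⁻⁸ mol/L
For PbCrO₄: [CrO₄²⁻] = (Ksp/[Pb²⁺]) = 2.2×10⁻¹² mol/L
Since PbCrO₄ needs less CrO₄²⁻ to reach saturation, it precipitates first.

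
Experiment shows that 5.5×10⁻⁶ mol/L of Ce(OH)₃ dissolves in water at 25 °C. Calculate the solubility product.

Ksp = 2.5×10⁻²⁰

Ce(OH)₃(s) ⇌ Ce³⁺(aq) + 3 OH⁻(aq)
Let s be the molar solubility. Then [Ce³⁺] = s and [OH⁻] = 3s.
Ksp = [Ce³⁺][OH⁻]^3 = s · (3s)^3 = 27s^4
Ksp = 27 × (5.5×10⁻⁶)^4 = 2.5×10⁻²⁰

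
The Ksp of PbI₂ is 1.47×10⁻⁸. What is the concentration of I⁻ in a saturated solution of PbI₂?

PbI₂(s) ⇌ Pb²⁺(aq) + 2 I⁻(aq)
If s mol/L of PbI₂ dissolves, [Pb²⁺] = s and [I⁻] = 2s.
Ksp = [Pb²⁺][I⁻]^2 = s · (2s)^2 = 4s^3 = 1.47×10⁻⁸
s = 1.54×10⁻³ mol L⁻¹
[I⁻] = 2s = 3.09×10⁻³ mol L⁻¹

3.09×10⁻³ M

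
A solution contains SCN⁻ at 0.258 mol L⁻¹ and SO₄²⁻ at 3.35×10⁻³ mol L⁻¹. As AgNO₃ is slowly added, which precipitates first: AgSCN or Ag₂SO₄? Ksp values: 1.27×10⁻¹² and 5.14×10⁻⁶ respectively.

AgSCN

Precipitation of each salt begins when its ion product equals Ksp.
For AgSCN: [Ag⁺] = (Ksp/[SCN⁻]) = 4.92×10⁻¹² mol L⁻¹
For Ag₂SO₄: [Ag⁺] = (Ksp/[SO₄²⁻])^(1/2) = 3.92×10⁻² mol L⁻¹
Since AgSCN needs less Ag⁺ to reach saturation, it precipitates first.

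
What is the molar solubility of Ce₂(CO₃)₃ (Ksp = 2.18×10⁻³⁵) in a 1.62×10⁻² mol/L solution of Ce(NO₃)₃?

1.45×10⁻¹¹ M

Ce₂(CO₃)₃(s) ⇌ 2 Ce³⁺(aq) + 3 CO₃²⁻(aq)
Ce³⁺ is already present at 1.62×10⁻² mol/L. If s mol/L of Ce₂(CO₃)₃ dissolves, [CO₃²⁻] = 3s while [Ce³⁺] ≈ 1.62×10⁻² mol/L.
Ksp = [Ce³⁺]^2[CO₃²⁻]^3 = (1.62×10⁻²)^2(3s)^3
(3s)^3 = 2.18×10⁻³⁵ / (1.62×10⁻²)^2 = 8.31×10⁻³²
s = 1.45×10⁻¹¹ mol/L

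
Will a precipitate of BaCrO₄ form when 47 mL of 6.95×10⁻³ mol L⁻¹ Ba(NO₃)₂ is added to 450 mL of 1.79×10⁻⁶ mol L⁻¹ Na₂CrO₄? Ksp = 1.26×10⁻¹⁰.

Total volume after mixing = 47 + 450 = 497 mL.
[Ba²⁺] = (6.95×10⁻³)(47)/497 = 6.57×10⁻⁴ mol L⁻¹
[CrO₄²⁻] = (1.79×10⁻⁶)(450)/497 = 1.62×10⁻⁶ mol L⁻¹
Q = [Ba²⁺][CrO₄²⁻] = 1.07×10⁻⁹
Q = 1.07×10⁻⁹ > Ksp = 1.26×10⁻¹⁰, so the solution is supersaturated and BaCrO₄ precipitates.

Yes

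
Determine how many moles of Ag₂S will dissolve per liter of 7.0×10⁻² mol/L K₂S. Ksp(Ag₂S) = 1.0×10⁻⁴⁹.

6.0×10⁻²⁵ M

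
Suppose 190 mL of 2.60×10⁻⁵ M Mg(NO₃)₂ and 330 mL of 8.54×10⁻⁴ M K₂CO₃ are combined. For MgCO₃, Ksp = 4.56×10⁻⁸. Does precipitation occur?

After mixing, V = 190 mL + 330 mL = 520 mL.
[Mg²⁺] = (2.60×10⁻⁵)(190)/520 = 9.50×10⁻⁶ M
[CO₃²⁻] = (8.54×10⁻⁴)(330)/520 = 5.42×10⁻⁴ M
Q = [Mg²⁺][CO₃²⁻] = 5.15×10⁻⁹
Q = 5.15×10⁻⁹ < Ksp = 4.56×10⁻⁸, so the solution is unsaturated and no precipitate forms.

No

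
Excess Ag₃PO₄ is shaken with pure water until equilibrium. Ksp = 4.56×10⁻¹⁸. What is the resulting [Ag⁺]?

Ag₃PO₄(s) ⇌ 3 Ag⁺(aq) + PO₄³⁻(aq)
Call the molar solubility s, so that [Ag⁺] = 3s and [PO₄³⁻] = s.
Ksp = [Ag⁺]^3[PO₄³⁻] = (3s)^3 · s = 27s^4 = 4.56×10⁻¹⁸
s = 2.03×10⁻⁵ mol/L
[Ag⁺] = 3s = 6.08×10⁻⁵ mol/L

6.08×10⁻⁵ M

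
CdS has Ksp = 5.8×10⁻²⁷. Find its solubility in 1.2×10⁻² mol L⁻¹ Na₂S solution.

CdS(s) ⇌ Cd²⁺(aq) + S²⁻(aq)
The solution already contains S²⁻ at 1.2×10⁻² mol L⁻¹. Let s be the molar solubility of CdS.
[S²⁻] ≈ 1.2×10⁻² mol L⁻¹ (common ion dominates); [Cd²⁺] = s.
Ksp = [Cd²⁺][S²⁻] = s(1.2×10⁻²)
s = 5.8×10⁻²⁷ / (1.2×10⁻²) = 4.8×10⁻²⁵
s = 4.8×10⁻²⁵ mol L⁻¹

4.8×10⁻²⁵ M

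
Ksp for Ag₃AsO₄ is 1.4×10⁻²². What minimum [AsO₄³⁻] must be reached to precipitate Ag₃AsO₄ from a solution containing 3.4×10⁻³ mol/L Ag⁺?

Precipitation of each salt begins when its ion product equals Ksp.
Ag₃AsO₄(s) ⇌ 3 Ag⁺(aq) + AsO₄³⁻(aq)
Ksp = [Ag⁺]^3[AsO₄³⁻] = [AsO₄³⁻](3.4×10⁻³)^3
[AsO₄³⁻] = 1.4×10⁻²² / (3.4×10⁻³)^3 = 3.6×10⁻¹⁵
[AsO₄³⁻] = 3.6×10⁻¹⁵ mol/L

3.6×10⁻¹⁵ M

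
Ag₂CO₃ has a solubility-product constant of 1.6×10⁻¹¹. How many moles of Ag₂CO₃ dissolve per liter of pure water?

1.6×10⁻⁴ M

Ag₂CO₃(s) ⇌ 2 Ag⁺(aq) + CO₃²⁻(aq)
Call the molar solubility s, so that [Ag⁺] = 2s and [CO₃²⁻] = s.
Ksp = [Ag⁺]^2[CO₃²⁻] = (2s)^2 · s = 4s^3
4s^3 = 1.6×10⁻¹¹  ⇒  s^3 = 4.0×10⁻¹²
s = 1.6×10⁻⁴ mol L⁻¹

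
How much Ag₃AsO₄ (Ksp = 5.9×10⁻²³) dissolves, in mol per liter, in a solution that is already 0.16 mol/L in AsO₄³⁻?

Ag₃AsO₄(s) ⇌ 3 Ag⁺(aq) + AsO₄³⁻(aq)
AsO₄³⁻ is already present at 0.16 mol/L. If s mol/L of Ag₃AsO₄ dissolves, [Ag⁺] = 3s while [AsO₄³⁻] ≈ 0.16 mol/L.
Ksp = [Ag⁺]^3[AsO₄³⁻] = (3s)^3(0.16)
(3s)^3 = 5.9×10⁻²³ / (0.16) = 3.7×10⁻²²
s = 2.4×10⁻⁸ mol/L

2.4×10⁻⁸ M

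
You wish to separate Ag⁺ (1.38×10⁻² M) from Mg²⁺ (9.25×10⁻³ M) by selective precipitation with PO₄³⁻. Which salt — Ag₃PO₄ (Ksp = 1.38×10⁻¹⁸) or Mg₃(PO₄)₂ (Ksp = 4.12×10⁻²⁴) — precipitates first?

Ag₃PO₄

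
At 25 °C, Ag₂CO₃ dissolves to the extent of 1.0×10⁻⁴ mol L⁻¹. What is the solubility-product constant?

Ksp = 4.0×10⁻¹²

Ag₂CO₃(s) ⇌ 2 Ag⁺(aq) + CO₃²⁻(aq)
If s mol/L of Ag₂CO₃ dissolves, [Ag⁺] = 2s and [CO₃²⁻] = s.
Ksp = [Ag⁺]^2[CO₃²⁻] = (2s)^2 · s = 4s^3
Ksp = 4 × (1.0×10⁻⁴)^3 = 4.0×10⁻¹²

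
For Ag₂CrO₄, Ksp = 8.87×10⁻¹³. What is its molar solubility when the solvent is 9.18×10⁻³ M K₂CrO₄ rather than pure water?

4.91×10⁻⁶ M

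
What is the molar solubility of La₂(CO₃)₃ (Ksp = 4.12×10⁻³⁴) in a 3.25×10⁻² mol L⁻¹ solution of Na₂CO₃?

1.73×10⁻¹⁵ M

La₂(CO₃)₃(s) ⇌ 2 La³⁺(aq) + 3 CO₃²⁻(aq)
The solution already contains CO₃²⁻ at 3.25×10⁻² mol L⁻¹. Let s be the molar solubility of La₂(CO₃)₃.
[CO₃²⁻] ≈ 3.25×10⁻² mol L⁻¹ (common ion dominates); [La³⁺] = 2s.
Ksp = [La³⁺]^2[CO₃²⁻]^3 = (2s)^2(3.25×10⁻²)^3
(2s)^2 = 4.12×10⁻³⁴ / (3.25×10⁻²)^3 = 1.20×10⁻²⁹
s = 1.73×10⁻¹⁵ mol L⁻¹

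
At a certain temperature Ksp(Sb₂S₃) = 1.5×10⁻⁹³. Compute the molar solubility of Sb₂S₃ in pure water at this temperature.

Sb₂S₃(s) ⇌ 2 Sb³⁺(aq) + 3 S²⁻(aq)
Let s be the molar solubility. Then [Sb³⁺] = 2s and [S²⁻] = 3s.
Ksp = [Sb³⁺]^2[S²⁻]^3 = (2s)^2 · (3s)^3 = 108s^5
108s^5 = 1.5×10⁻⁹³  ⇒  s^5 = 1.4×10⁻⁹⁵
Taking the 5th root, s = 1.1×10⁻¹⁹ mol L⁻¹.

1.1×10⁻¹⁹ M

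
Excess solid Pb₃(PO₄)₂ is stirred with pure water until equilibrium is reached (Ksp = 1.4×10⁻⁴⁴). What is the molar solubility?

Pb₃(PO₄)₂(s) ⇌ 3 Pb²⁺(aq) + 2 PO₄³⁻(aq)
If s mol/L of Pb₃(PO₄)₂ dissolves, [Pb²⁺] = 3s and [PO₄³⁻] = 2s.
Ksp = [Pb²⁺]^3[PO₄³⁻]^2 = (3s)^3 · (2s)^2 = 108s^5
108s^5 = 1.4×10⁻⁴⁴  ⇒  s^5 = 1.3×10⁻⁴⁶
s = 6.6×10⁻¹⁰ mol/L

6.6×10⁻¹⁰ M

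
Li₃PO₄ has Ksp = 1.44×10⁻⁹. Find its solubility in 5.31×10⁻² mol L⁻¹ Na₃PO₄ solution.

Li₃PO₄(s) ⇌ 3 Li⁺(aq) + PO₄³⁻(aq)
Let s be the solubility of Li₃PO₄ here. The common ion gives [PO₄³⁻] ≈ 5.31×10⁻² mol L⁻¹, and [Li⁺] = 3s.
Ksp = [Li⁺]^3[PO₄³⁻] = (3s)^3(5.31×10⁻²)
(3s)^3 = 1.44×10⁻⁹ / (5.31×10⁻²) = 2.71×10⁻⁸
s = 1.00×10⁻³ mol L⁻¹

1.00×10⁻³ M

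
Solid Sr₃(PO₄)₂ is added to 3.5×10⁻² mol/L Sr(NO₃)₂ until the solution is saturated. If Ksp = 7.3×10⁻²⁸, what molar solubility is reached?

Sr₃(PO₄)₂(s) ⇌ 3 Sr²⁺(aq) + 2 PO₄³⁻(aq)
Let s be the solubility of Sr₃(PO₄)₂ here. The common ion gives [Sr²⁺] ≈ 3.5×10⁻² mol/L, and [PO₄³⁻] = 2s.
Ksp = [Sr²⁺]^3[PO₄³⁻]^2 = (3.5×10⁻²)^3(2s)^2
(2s)^2 = 7.3×10⁻²⁸ / (3.5×10⁻²)^3 = 1.7×10⁻²³
s = 2.1×10⁻¹² mol/L

2.1×10⁻¹² M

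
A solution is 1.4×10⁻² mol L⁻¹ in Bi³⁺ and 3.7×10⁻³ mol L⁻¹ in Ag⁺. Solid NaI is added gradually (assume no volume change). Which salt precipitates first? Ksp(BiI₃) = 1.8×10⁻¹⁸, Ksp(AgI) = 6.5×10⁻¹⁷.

AgI

Precipitation of each salt begins when its ion product equals Ksp.
For BiI₃: [I⁻] = (Ksp/[Bi³⁺])^(1/3) = 5.0×10⁻⁶ mol L⁻¹
For AgI: [I⁻] = (Ksp/[Ag⁺]) = 1.8×10⁻¹⁴ mol L⁻¹
AgI requires the lower [I⁻], so it precipitates first.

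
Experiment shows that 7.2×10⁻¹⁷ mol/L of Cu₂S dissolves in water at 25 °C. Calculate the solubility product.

Ksp = 1.5×10⁻⁴⁸

Cu₂S(s) ⇌ 2 Cu⁺(aq) + S²⁻(aq)
With molar solubility s: [Cu⁺] = 2s, [S²⁻] = s.
Ksp = [Cu⁺]^2[S²⁻] = (2s)^2 · s = 4s^3
Ksp = 4 × (7.2×10⁻¹⁷)^3 = 1.5×10⁻⁴⁸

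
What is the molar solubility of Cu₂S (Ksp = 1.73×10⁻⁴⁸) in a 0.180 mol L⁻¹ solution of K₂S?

Cu₂S(s) ⇌ 2 Cu⁺(aq) + S²⁻(aq)
S²⁻ is already present at 0.180 mol L⁻¹. If s mol/L of Cu₂S dissolves, [Cu⁺] = 2s while [S²⁻] ≈ 0.180 mol L⁻¹.
Ksp = [Cu⁺]^2[S²⁻] = (2s)^2(0.180)
(2s)^2 = 1.73×10⁻⁴⁸ / (0.180) = 9.61×10⁻⁴⁸
s = 1.55×10⁻²⁴ mol L⁻¹

1.55×10⁻²⁴ M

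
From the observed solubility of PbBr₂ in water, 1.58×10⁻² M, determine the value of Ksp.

Ksp = 1.58×10⁻⁵

PbBr₂(s) ⇌ Pb²⁺(aq) + 2 Br⁻(aq)
For each mole of PbBr₂ that dissolves per liter, [Pb²⁺] = s and [Br⁻] = 2s; let s denote this solubility.
Ksp = [Pb²⁺][Br⁻]^2 = s · (2s)^2 = 4s^3
Ksp = 4 × (1.58×10⁻²)^3 = 1.58×10⁻⁵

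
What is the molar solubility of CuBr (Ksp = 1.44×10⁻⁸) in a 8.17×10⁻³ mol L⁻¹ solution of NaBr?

CuBr(s) ⇌ Cu⁺(aq) + Br⁻(aq)
Br⁻ is already present at 8.17×10⁻³ mol L⁻¹. If s mol/L of CuBr dissolves, [Cu⁺] = s while [Br⁻] ≈ 8.17×10⁻³ mol L⁻¹.
Ksp = [Cu⁺][Br⁻] = s(8.17×10⁻³)
s = 1.44×10⁻⁸ / (8.17×10⁻³) = 1.76×10⁻⁶
s = 1.76×10⁻⁶ mol L⁻¹

1.76×10⁻⁶ M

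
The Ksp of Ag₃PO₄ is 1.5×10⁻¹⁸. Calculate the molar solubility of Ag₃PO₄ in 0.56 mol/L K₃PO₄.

4.6×10⁻⁷ M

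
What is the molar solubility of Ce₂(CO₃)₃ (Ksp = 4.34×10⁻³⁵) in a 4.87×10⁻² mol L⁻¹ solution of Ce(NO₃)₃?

Ce₂(CO₃)₃(s) ⇌ 2 Ce³⁺(aq) + 3 CO₃²⁻(aq)
Ce³⁺ is already present at 4.87×10⁻² mol L⁻¹. If s mol/L of Ce₂(CO₃)₃ dissolves, [CO₃²⁻] = 3s while [Ce³⁺] ≈ 4.87×10⁻² mol L⁻¹.
Ksp = [Ce³⁺]^2[CO₃²⁻]^3 = (4.87×10⁻²)^2(3s)^3
(3s)^3 = 4.34×10⁻³⁵ / (4.87×10⁻²)^2 = 1.83×10⁻³²
s = 8.78×10⁻¹² mol L⁻¹

8.78×10⁻¹² M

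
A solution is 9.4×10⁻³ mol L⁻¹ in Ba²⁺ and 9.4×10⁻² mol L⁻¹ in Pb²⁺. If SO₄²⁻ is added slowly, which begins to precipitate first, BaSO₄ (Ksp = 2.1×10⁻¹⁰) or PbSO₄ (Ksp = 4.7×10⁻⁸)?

Each salt precipitates once Q = Ksp for that salt.
For BaSO₄: [SO₄²⁻] = (Ksp/[Ba²⁺]) = 2.2×10⁻⁸ mol L⁻¹
For PbSO₄: [SO₄²⁻] = (Ksp/[Pb²⁺]) = 5.0×10⁻⁷ mol L⁻¹
BaSO₄ requires the lower [SO₄²⁻], so it precipitates first.

BaSO₄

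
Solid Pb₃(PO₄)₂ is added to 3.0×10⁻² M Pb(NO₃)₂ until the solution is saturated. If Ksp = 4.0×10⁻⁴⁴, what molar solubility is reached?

Pb₃(PO₄)₂(s) ⇌ 3 Pb²⁺(aq) + 2 PO₄³⁻(aq)
Let s be the solubility of Pb₃(PO₄)₂ here. The common ion gives [Pb²⁺] ≈ 3.0×10⁻² M, and [PO₄³⁻] = 2s.
Ksp = [Pb²⁺]^3[PO₄³⁻]^2 = (3.0×10⁻²)^3(2s)^2
(2s)^2 = 4.0×10⁻⁴⁴ / (3.0×10⁻²)^3 = 1.5×10⁻³⁹
s = 1.9×10⁻²⁰ M

1.9×10⁻²⁰ M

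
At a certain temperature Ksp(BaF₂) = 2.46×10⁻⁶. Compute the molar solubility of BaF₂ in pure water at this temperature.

BaF₂(s) ⇌ Ba²⁺(aq) + 2 F⁻(aq)
Call the molar solubility s, so that [Ba²⁺] = s and [F⁻] = 2s.
Ksp = [Ba²⁺][F⁻]^2 = s · (2s)^2 = 4s^3
4s^3 = 2.46×10⁻⁶  ⇒  s^3 = 6.15×10⁻⁷
s = (6.15×10⁻⁷)^(1/3) = 8.50×10⁻³ mol L⁻¹

8.50×10⁻³ M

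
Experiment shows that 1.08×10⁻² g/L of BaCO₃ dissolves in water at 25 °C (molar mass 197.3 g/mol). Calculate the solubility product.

Ksp = 3.00×10⁻⁹

s = (1.08×10⁻² g L⁻¹)/(197.3 g mol⁻¹) = 5.4739×10⁻⁵ M
BaCO₃(s) ⇌ Ba²⁺(aq) + CO₃²⁻(aq)
Call the molar solubility s, so that [Ba²⁺] = s and [CO₃²⁻] = s.
Ksp = [Ba²⁺][CO₃²⁻] = s · s = s^2
Ksp = (5.4739×10⁻⁵)^2 = 3.00×10⁻⁹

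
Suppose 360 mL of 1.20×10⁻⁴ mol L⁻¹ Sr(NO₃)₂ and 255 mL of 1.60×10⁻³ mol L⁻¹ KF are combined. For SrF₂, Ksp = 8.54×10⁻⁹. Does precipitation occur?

No

The combined volume is 615 mL.
[Sr²⁺] = (1.20×10⁻⁴)(360)/615 = 7.02×10⁻⁵ mol L⁻¹
[F⁻] = (1.60×10⁻³)(255)/615 = 6.63×10⁻⁴ mol L⁻¹
Q = [Sr²⁺][F⁻]^2 = 3.09×10⁻¹¹
Q < Ksp (3.09×10⁻¹¹ vs 8.54×10⁻⁹); the solution remains unsaturated and no precipitate forms.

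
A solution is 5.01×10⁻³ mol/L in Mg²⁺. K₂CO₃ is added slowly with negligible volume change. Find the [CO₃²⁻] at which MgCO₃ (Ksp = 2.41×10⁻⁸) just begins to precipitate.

4.81×10⁻⁶ M

Precipitation begins when Q = Ksp.
MgCO₃(s) ⇌ Mg²⁺(aq) + CO₃²⁻(aq)
Ksp = [Mg²⁺][CO₃²⁻] = [CO₃²⁻](5.01×10⁻³)
[CO₃²⁻] = 2.41×10⁻⁸ / (5.01×10⁻³) = 4.81×10⁻⁶
[CO₃²⁻] = 4.81×10⁻⁶ mol/L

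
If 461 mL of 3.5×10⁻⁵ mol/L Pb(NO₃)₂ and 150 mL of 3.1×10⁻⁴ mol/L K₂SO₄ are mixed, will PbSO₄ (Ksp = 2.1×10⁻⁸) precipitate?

Total volume after mixing = 461 + 150 = 611 mL.
[Pb²⁺] = (3.5×10⁻⁵)(461)/611 = 2.6×10⁻⁵ mol/L
[SO₄²⁻] = (3.1×10⁻⁴)(150)/611 = 7.6×10⁻⁵ mol/L
Q = [Pb²⁺][SO₄²⁻] = 2.0×10⁻⁹
Q = 2.0×10⁻⁹ < Ksp = 2.1×10⁻⁸, so the solution is unsaturated and no precipitate forms.

No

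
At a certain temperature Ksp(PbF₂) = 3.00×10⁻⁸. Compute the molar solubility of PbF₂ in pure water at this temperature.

PbF₂(s) ⇌ Pb²⁺(aq) + 2 F⁻(aq)
For each mole of PbF₂ that dissolves per liter, [Pb²⁺] = s and [F⁻] = 2s; let s denote this solubility.
Ksp = [Pb²⁺][F⁻]^2 = s · (2s)^2 = 4s^3
4s^3 = 3.00×10⁻⁸  ⇒  s^3 = 7.50×10⁻⁹
s = 1.96×10⁻³ mol/L

1.96×10⁻³ M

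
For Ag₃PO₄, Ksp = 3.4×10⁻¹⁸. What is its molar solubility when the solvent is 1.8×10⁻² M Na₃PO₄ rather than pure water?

1.9×10⁻⁶ M

Ag₃PO₄(s) ⇌ 3 Ag⁺(aq) + PO₄³⁻(aq)
With PO₄³⁻ already at 1.8×10⁻² M and s small, take [PO₄³⁻] ≈ 1.8×10⁻² M and [Ag⁺] = 3s.
Ksp = [Ag⁺]^3[PO₄³⁻] = (3s)^3(1.8×10⁻²)
(3s)^3 = 3.4×10⁻¹⁸ / (1.8×10⁻²) = 1.9×10⁻¹⁶
s = 1.9×10⁻⁶ M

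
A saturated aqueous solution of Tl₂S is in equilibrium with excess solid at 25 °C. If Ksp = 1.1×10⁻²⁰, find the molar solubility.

1.4×10⁻⁷ M

Tl₂S(s) ⇌ 2 Tl⁺(aq) + S²⁻(aq)
Let s be the molar solubility. Then [Tl⁺] = 2s and [S²⁻] = s.
Ksp = [Tl⁺]^2[S²⁻] = (2s)^2 · s = 4s^3
4s^3 = 1.1×10⁻²⁰  ⇒  s^3 = 2.8×10⁻²¹
s = 1.4×10⁻⁷ mol L⁻¹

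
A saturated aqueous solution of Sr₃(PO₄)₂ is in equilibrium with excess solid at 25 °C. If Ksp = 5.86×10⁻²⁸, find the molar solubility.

1.40×10⁻⁶ M

Sr₃(PO₄)₂(s) ⇌ 3 Sr²⁺(aq) + 2 PO₄³⁻(aq)
Let s be the molar solubility. Then [Sr²⁺] = 3s and [PO₄³⁻] = 2s.
Ksp = [Sr²⁺]^3[PO₄³⁻]^2 = (3s)^3 · (2s)^2 = 108s^5
108s^5 = 5.86×10⁻²⁸  ⇒  s^5 = 5.43×10⁻³⁰
Taking the 5th root, s = 1.40×10⁻⁶ mol L⁻¹.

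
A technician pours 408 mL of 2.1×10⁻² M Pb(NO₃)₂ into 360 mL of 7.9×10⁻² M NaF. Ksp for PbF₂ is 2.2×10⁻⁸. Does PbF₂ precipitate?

Yes

After mixing, V = 408 mL + 360 mL = 768 mL.
[Pb²⁺] = (2.1×10⁻²)(408)/768 = 1.1×10⁻² M
[F⁻] = (7.9×10⁻²)(360)/768 = 3.7×10⁻² M
Q = [Pb²⁺][F⁻]^2 = 1.5×10⁻⁵
Since Q (1.5×10⁻⁵) exceeds Ksp (2.2×10⁻⁸), PbF₂ will precipitate.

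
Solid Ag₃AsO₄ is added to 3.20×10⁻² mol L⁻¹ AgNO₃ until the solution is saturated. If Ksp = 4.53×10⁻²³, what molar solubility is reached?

Ag₃AsO₄(s) ⇌ 3 Ag⁺(aq) + AsO₄³⁻(aq)
With Ag⁺ already at 3.20×10⁻² mol L⁻¹ and s small, take [Ag⁺] ≈ 3.20×10⁻² mol L⁻¹ and [AsO₄³⁻] = s.
Ksp = [Ag⁺]^3[AsO₄³⁻] = (3.20×10⁻²)^3s
s = 4.53×10⁻²³ / (3.20×10⁻²)^3 = 1.38×10⁻¹⁸
s = 1.38×10⁻¹⁸ mol L⁻¹

1.38×10⁻¹⁸ M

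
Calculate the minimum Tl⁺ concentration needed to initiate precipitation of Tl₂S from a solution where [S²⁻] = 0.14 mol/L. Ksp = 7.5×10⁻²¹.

2.3×10⁻¹⁰ M

The threshold for precipitation is Q = Ksp.
Tl₂S(s) ⇌ 2 Tl⁺(aq) + S²⁻(aq)
Ksp = [Tl⁺]^2[S²⁻] = [Tl⁺]^2(0.14)
[Tl⁺]^2 = 7.5×10⁻²¹ / (0.14) = 5.4×10⁻²⁰
[Tl⁺] = 2.3×10⁻¹⁰ mol/L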